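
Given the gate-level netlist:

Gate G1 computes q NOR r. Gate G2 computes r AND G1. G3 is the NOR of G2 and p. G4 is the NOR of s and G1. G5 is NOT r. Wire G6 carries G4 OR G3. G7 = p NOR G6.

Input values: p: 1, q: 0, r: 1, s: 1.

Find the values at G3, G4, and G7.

G3 = 0, G4 = 0, G7 = 0

G1 = q NOR r = 0 NOR 1 = 0
G2 = r AND G1 = 1 AND 0 = 0
G3 = G2 NOR p = 0 NOR 1 = 0
G4 = s NOR G1 = 1 NOR 0 = 0
G6 = G4 OR G3 = 0 OR 0 = 0
G7 = p NOR G6 = 1 NOR 0 = 0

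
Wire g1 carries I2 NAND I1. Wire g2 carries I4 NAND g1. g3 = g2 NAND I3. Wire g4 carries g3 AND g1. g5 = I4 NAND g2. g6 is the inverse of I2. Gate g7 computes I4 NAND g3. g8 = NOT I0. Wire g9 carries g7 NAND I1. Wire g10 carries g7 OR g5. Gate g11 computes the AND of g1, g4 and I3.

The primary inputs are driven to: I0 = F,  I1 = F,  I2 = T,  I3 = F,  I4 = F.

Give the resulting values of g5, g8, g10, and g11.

g5 = T; g8 = T; g10 = T; g11 = F

g1 = I2 NAND I1 = T NAND F = T
g2 = I4 NAND g1 = F NAND T = T
g3 = g2 NAND I3 = T NAND F = T
g4 = g3 AND g1 = T AND T = T
g5 = I4 NAND g2 = F NAND T = T
g7 = I4 NAND g3 = F NAND T = T
g8 = NOT I0 = NOT F = T
g10 = g7 OR g5 = T OR T = T
g11 = g1 AND g4 AND I3 = T AND T AND F = F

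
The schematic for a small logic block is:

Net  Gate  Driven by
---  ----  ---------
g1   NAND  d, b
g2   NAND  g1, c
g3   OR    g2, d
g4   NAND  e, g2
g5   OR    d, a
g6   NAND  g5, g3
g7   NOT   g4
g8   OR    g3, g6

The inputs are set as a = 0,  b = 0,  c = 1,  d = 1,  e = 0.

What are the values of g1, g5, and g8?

g1 = d NAND b = 1 NAND 0 = 1
g2 = g1 NAND c = 1 NAND 1 = 0
g3 = g2 OR d = 0 OR 1 = 1
g5 = d OR a = 1 OR 0 = 1
g6 = g5 NAND g3 = 1 NAND 1 = 0
g8 = g3 OR g6 = 1 OR 0 = 1

g1 = 1  g5 = 1  g8 = 1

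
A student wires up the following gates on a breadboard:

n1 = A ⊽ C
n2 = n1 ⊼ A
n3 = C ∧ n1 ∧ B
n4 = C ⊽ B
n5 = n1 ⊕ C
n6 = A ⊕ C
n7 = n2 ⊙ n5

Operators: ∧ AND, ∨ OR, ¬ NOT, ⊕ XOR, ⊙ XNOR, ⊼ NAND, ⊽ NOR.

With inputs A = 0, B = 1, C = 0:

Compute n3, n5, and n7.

n3 = 0, n5 = 1, n7 = 1

n1 = A NOR C = 0 NOR 0 = 1
n2 = n1 NAND A = 1 NAND 0 = 1
n3 = C AND n1 AND B = 0 AND 1 AND 1 = 0
n5 = n1 XOR C = 1 XOR 0 = 1
n7 = n2 XNOR n5 = 1 XNOR 1 = 1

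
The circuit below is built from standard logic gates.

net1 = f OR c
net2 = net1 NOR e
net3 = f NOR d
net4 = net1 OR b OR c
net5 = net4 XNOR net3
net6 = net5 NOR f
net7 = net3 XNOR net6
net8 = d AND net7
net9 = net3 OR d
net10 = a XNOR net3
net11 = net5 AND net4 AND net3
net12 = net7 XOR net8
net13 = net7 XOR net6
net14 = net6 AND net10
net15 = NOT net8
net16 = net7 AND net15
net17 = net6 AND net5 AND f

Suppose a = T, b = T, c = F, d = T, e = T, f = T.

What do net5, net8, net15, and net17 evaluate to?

net1 = f OR c = T OR F = T
net3 = f NOR d = T NOR T = F
net4 = net1 OR b OR c = T OR T OR F = T
net5 = net4 XNOR net3 = T XNOR F = F
net6 = net5 NOR f = F NOR T = F
net7 = net3 XNOR net6 = F XNOR F = T
net8 = d AND net7 = T AND T = T
net15 = NOT net8 = NOT T = F
net17 = net6 AND net5 AND f = F AND F AND T = F

net5 = F  net8 = T  net15 = F  net17 = F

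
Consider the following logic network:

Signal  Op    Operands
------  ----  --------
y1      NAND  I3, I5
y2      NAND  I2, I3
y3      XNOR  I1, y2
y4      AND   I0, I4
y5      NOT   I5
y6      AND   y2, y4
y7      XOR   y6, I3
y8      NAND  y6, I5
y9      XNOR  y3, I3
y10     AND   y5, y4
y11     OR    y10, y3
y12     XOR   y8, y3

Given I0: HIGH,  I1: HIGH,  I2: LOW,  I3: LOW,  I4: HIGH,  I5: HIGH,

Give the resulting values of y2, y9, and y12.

y2 = I2 NAND I3 = LOW NAND LOW = HIGH
y3 = I1 XNOR y2 = HIGH XNOR HIGH = HIGH
y4 = I0 AND I4 = HIGH AND HIGH = HIGH
y6 = y2 AND y4 = HIGH AND HIGH = HIGH
y8 = y6 NAND I5 = HIGH NAND HIGH = LOW
y9 = y3 XNOR I3 = HIGH XNOR LOW = LOW
y12 = y8 XOR y3 = LOW XOR HIGH = HIGH

y2 = HIGH; y9 = LOW; y12 = HIGH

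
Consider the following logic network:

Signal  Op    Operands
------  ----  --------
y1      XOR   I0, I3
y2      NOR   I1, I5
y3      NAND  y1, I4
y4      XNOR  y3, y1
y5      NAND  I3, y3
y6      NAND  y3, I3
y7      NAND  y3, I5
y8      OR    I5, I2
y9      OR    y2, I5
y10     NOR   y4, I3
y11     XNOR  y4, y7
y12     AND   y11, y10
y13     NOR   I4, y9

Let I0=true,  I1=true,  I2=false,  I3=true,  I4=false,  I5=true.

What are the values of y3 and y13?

y3 = true  y13 = false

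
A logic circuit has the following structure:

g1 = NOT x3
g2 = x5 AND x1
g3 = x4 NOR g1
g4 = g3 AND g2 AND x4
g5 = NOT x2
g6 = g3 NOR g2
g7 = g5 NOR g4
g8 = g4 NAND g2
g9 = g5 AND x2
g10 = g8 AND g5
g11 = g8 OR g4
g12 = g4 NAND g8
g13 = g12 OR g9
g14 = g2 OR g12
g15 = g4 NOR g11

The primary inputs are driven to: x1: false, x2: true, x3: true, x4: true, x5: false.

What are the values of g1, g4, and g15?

g1 = false; g4 = false; g15 = false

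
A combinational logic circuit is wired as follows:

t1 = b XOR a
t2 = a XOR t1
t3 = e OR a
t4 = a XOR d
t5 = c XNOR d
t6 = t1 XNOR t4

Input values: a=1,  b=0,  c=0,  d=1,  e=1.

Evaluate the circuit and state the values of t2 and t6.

t1 = b XOR a = 0 XOR 1 = 1
t2 = a XOR t1 = 1 XOR 1 = 0
t4 = a XOR d = 1 XOR 1 = 0
t6 = t1 XNOR t4 = 1 XNOR 0 = 0

t2 = 0, t6 = 0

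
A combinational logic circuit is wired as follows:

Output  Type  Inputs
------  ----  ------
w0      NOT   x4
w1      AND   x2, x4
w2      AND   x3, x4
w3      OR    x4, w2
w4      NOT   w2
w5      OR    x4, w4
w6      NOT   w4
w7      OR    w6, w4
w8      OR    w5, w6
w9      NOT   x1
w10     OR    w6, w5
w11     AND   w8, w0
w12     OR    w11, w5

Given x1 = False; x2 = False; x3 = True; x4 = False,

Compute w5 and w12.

w5 = True  w12 = True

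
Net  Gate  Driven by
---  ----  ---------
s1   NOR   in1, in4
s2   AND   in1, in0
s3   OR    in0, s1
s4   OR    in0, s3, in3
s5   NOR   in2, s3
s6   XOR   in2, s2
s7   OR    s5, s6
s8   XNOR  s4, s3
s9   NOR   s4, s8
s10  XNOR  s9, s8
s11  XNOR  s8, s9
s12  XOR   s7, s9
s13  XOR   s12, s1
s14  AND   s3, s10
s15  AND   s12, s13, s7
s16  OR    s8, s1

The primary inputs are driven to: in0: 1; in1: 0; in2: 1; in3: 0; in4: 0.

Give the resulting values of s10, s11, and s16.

s10 = 0, s11 = 0, s16 = 1

s1 = in1 NOR in4 = 0 NOR 0 = 1
s3 = in0 OR s1 = 1 OR 1 = 1
s4 = in0 OR s3 OR in3 = 1 OR 1 OR 0 = 1
s8 = s4 XNOR s3 = 1 XNOR 1 = 1
s9 = s4 NOR s8 = 1 NOR 1 = 0
s10 = s9 XNOR s8 = 0 XNOR 1 = 0
s11 = s8 XNOR s9 = 1 XNOR 0 = 0
s16 = s8 OR s1 = 1 OR 1 = 1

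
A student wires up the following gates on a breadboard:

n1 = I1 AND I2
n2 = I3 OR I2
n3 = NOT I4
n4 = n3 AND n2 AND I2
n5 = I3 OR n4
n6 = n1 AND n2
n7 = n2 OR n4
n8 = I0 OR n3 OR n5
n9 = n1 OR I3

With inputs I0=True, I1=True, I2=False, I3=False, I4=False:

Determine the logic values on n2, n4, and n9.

n1 = I1 AND I2 = True AND False = False
n2 = I3 OR I2 = False OR False = False
n3 = NOT I4 = NOT False = True
n4 = n3 AND n2 AND I2 = True AND False AND False = False
n9 = n1 OR I3 = False OR False = False

n2 = False  n4 = False  n9 = False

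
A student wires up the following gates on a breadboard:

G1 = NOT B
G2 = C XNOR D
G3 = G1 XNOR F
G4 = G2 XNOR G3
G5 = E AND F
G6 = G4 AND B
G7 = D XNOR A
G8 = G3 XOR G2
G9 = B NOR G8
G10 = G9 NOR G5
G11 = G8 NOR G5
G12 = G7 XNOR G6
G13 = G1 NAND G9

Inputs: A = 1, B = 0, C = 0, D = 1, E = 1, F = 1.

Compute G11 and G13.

G11 = 0; G13 = 1

G1 = NOT B = NOT 0 = 1
G2 = C XNOR D = 0 XNOR 1 = 0
G3 = G1 XNOR F = 1 XNOR 1 = 1
G5 = E AND F = 1 AND 1 = 1
G8 = G3 XOR G2 = 1 XOR 0 = 1
G9 = B NOR G8 = 0 NOR 1 = 0
G11 = G8 NOR G5 = 1 NOR 1 = 0
G13 = G1 NAND G9 = 1 NAND 0 = 1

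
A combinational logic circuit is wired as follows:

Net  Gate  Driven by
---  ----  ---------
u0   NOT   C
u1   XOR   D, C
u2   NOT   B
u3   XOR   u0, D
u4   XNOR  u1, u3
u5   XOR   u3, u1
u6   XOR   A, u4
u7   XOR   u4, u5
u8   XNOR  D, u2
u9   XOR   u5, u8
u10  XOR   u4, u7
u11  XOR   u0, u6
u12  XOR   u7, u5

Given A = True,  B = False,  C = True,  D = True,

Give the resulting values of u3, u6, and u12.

u3 = True, u6 = True, u12 = False

u0 = NOT C = NOT True = False
u1 = D XOR C = True XOR True = False
u3 = u0 XOR D = False XOR True = True
u4 = u1 XNOR u3 = False XNOR True = False
u5 = u3 XOR u1 = True XOR False = True
u6 = A XOR u4 = True XOR False = True
u7 = u4 XOR u5 = False XOR True = True
u12 = u7 XOR u5 = True XOR True = False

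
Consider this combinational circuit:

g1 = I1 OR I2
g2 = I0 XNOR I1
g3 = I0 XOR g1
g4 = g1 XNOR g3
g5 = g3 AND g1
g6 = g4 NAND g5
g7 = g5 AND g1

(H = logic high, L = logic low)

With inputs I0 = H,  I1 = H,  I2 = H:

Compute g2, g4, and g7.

g2 = H, g4 = L, g7 = L

g1 = I1 OR I2 = H OR H = H
g2 = I0 XNOR I1 = H XNOR H = H
g3 = I0 XOR g1 = H XOR H = L
g4 = g1 XNOR g3 = H XNOR L = L
g5 = g3 AND g1 = L AND H = L
g7 = g5 AND g1 = L AND H = L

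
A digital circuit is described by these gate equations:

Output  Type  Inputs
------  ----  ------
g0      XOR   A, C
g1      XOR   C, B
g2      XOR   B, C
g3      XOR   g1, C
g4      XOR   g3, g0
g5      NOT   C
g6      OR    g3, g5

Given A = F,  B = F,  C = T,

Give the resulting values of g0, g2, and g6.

g0 = T  g2 = T  g6 = F

g0 = A XOR C = F XOR T = T
g1 = C XOR B = T XOR F = T
g2 = B XOR C = F XOR T = T
g3 = g1 XOR C = T XOR T = F
g5 = NOT C = NOT T = F
g6 = g3 OR g5 = F OR F = F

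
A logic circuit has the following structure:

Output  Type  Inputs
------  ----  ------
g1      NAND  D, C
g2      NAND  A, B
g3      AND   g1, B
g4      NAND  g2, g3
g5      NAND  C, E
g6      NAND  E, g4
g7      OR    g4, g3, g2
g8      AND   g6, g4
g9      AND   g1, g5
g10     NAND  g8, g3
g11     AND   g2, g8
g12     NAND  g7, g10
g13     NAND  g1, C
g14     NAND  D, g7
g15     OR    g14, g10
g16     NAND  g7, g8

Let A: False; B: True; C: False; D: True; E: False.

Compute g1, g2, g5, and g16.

g1 = D NAND C = True NAND False = True
g2 = A NAND B = False NAND True = True
g3 = g1 AND B = True AND True = True
g4 = g2 NAND g3 = True NAND True = False
g5 = C NAND E = False NAND False = True
g6 = E NAND g4 = False NAND False = True
g7 = g4 OR g3 OR g2 = False OR True OR True = True
g8 = g6 AND g4 = True AND False = False
g16 = g7 NAND g8 = True NAND False = True

g1 = True, g2 = True, g5 = True, g16 = True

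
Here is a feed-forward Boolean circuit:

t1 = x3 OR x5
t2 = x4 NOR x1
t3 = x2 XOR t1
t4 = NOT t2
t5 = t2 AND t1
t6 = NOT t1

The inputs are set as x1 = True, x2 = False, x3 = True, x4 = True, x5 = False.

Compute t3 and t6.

t3 = True; t6 = False

t1 = x3 OR x5 = True OR False = True
t3 = x2 XOR t1 = False XOR True = True
t6 = NOT t1 = NOT True = False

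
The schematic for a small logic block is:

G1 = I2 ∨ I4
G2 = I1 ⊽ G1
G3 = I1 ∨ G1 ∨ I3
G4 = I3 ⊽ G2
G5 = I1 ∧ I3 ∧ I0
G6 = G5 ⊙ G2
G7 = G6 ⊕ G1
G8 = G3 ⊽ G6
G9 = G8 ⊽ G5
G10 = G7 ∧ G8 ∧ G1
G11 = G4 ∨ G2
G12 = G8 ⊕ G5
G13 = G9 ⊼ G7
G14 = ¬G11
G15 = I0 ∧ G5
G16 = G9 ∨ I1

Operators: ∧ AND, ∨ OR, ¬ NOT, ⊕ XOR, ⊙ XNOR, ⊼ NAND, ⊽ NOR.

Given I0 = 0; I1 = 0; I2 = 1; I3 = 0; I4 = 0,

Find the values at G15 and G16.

G15 = 0, G16 = 1

G1 = I2 OR I4 = 1 OR 0 = 1
G2 = I1 NOR G1 = 0 NOR 1 = 0
G3 = I1 OR G1 OR I3 = 0 OR 1 OR 0 = 1
G5 = I1 AND I3 AND I0 = 0 AND 0 AND 0 = 0
G6 = G5 XNOR G2 = 0 XNOR 0 = 1
G8 = G3 NOR G6 = 1 NOR 1 = 0
G9 = G8 NOR G5 = 0 NOR 0 = 1
G15 = I0 AND G5 = 0 AND 0 = 0
G16 = G9 OR I1 = 1 OR 0 = 1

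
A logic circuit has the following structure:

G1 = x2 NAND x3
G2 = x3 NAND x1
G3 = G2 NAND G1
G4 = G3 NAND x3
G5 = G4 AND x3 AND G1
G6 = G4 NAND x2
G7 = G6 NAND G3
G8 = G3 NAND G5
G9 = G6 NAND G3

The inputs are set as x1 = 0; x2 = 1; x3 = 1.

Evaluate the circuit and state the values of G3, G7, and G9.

G3 = 1, G7 = 0, G9 = 0

G1 = x2 NAND x3 = 1 NAND 1 = 0
G2 = x3 NAND x1 = 1 NAND 0 = 1
G3 = G2 NAND G1 = 1 NAND 0 = 1
G4 = G3 NAND x3 = 1 NAND 1 = 0
G6 = G4 NAND x2 = 0 NAND 1 = 1
G7 = G6 NAND G3 = 1 NAND 1 = 0
G9 = G6 NAND G3 = 1 NAND 1 = 0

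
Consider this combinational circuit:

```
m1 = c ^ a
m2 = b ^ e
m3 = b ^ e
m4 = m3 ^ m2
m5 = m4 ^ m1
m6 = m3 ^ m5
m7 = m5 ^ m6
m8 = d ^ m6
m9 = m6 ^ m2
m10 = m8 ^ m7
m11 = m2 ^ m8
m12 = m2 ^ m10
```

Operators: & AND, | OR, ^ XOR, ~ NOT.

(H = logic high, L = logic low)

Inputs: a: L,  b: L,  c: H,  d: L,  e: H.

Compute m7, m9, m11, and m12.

m7 = H; m9 = H; m11 = H; m12 = L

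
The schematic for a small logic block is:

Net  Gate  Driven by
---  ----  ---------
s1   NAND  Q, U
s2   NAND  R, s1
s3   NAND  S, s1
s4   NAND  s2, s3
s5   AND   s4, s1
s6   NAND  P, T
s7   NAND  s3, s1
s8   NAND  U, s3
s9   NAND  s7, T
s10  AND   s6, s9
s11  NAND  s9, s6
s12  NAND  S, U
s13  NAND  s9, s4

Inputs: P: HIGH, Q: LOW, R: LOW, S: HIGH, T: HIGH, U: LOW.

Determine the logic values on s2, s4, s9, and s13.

s1 = Q NAND U = LOW NAND LOW = HIGH
s2 = R NAND s1 = LOW NAND HIGH = HIGH
s3 = S NAND s1 = HIGH NAND HIGH = LOW
s4 = s2 NAND s3 = HIGH NAND LOW = HIGH
s7 = s3 NAND s1 = LOW NAND HIGH = HIGH
s9 = s7 NAND T = HIGH NAND HIGH = LOW
s13 = s9 NAND s4 = LOW NAND HIGH = HIGH

s2 = HIGH; s4 = HIGH; s9 = LOW; s13 = HIGH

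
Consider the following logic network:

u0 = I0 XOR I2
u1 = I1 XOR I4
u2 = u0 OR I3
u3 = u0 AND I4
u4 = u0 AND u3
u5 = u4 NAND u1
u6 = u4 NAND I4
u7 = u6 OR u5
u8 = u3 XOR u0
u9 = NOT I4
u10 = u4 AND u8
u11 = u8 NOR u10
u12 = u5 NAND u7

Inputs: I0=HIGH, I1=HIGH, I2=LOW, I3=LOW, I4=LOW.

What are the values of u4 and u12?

u0 = I0 XOR I2 = HIGH XOR LOW = HIGH
u1 = I1 XOR I4 = HIGH XOR LOW = HIGH
u3 = u0 AND I4 = HIGH AND LOW = LOW
u4 = u0 AND u3 = HIGH AND LOW = LOW
u5 = u4 NAND u1 = LOW NAND HIGH = HIGH
u6 = u4 NAND I4 = LOW NAND LOW = HIGH
u7 = u6 OR u5 = HIGH OR HIGH = HIGH
u12 = u5 NAND u7 = HIGH NAND HIGH = LOW

u4 = LOW, u12 = LOW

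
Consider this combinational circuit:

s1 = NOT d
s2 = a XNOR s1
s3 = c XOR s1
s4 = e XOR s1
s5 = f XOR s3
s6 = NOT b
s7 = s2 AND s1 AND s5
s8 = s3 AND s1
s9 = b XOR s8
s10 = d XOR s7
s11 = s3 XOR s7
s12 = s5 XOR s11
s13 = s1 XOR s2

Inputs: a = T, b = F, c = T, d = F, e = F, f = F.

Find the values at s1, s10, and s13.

s1 = T; s10 = F; s13 = F

s1 = NOT d = NOT F = T
s2 = a XNOR s1 = T XNOR T = T
s3 = c XOR s1 = T XOR T = F
s5 = f XOR s3 = F XOR F = F
s7 = s2 AND s1 AND s5 = T AND T AND F = F
s10 = d XOR s7 = F XOR F = F
s13 = s1 XOR s2 = T XOR T = F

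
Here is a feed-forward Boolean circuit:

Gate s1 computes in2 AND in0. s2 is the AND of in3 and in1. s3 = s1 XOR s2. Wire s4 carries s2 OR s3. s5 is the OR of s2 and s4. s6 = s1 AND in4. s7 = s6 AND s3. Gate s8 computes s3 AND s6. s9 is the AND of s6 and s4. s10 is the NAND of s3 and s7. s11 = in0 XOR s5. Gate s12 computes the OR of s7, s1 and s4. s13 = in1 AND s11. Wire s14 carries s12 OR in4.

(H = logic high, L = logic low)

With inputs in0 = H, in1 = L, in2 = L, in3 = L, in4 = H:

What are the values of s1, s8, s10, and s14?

s1 = in2 AND in0 = L AND H = L
s2 = in3 AND in1 = L AND L = L
s3 = s1 XOR s2 = L XOR L = L
s4 = s2 OR s3 = L OR L = L
s6 = s1 AND in4 = L AND H = L
s7 = s6 AND s3 = L AND L = L
s8 = s3 AND s6 = L AND L = L
s10 = s3 NAND s7 = L NAND L = H
s12 = s7 OR s1 OR s4 = L OR L OR L = L
s14 = s12 OR in4 = L OR H = H

s1 = L, s8 = L, s10 = H, s14 = H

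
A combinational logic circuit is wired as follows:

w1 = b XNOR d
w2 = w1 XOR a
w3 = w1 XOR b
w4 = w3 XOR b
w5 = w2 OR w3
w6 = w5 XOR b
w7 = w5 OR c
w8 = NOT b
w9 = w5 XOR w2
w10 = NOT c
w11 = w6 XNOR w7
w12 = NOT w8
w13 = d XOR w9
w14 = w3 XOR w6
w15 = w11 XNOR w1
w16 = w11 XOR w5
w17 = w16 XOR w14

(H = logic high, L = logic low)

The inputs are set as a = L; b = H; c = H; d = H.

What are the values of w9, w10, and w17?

w1 = b XNOR d = H XNOR H = H
w2 = w1 XOR a = H XOR L = H
w3 = w1 XOR b = H XOR H = L
w5 = w2 OR w3 = H OR L = H
w6 = w5 XOR b = H XOR H = L
w7 = w5 OR c = H OR H = H
w9 = w5 XOR w2 = H XOR H = L
w10 = NOT c = NOT H = L
w11 = w6 XNOR w7 = L XNOR H = L
w14 = w3 XOR w6 = L XOR L = L
w16 = w11 XOR w5 = L XOR H = H
w17 = w16 XOR w14 = H XOR L = H

w9 = L; w10 = L; w17 = H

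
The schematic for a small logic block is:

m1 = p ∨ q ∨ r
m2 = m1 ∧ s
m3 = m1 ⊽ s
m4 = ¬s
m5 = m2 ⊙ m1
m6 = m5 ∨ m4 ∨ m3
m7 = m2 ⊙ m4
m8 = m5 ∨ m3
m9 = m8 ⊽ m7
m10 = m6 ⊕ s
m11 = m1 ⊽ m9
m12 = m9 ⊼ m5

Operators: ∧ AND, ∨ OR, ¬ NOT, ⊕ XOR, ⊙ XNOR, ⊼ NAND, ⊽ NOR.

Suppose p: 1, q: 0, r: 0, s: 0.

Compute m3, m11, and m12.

m3 = 0; m11 = 0; m12 = 1

m1 = p OR q OR r = 1 OR 0 OR 0 = 1
m2 = m1 AND s = 1 AND 0 = 0
m3 = m1 NOR s = 1 NOR 0 = 0
m4 = NOT s = NOT 0 = 1
m5 = m2 XNOR m1 = 0 XNOR 1 = 0
m7 = m2 XNOR m4 = 0 XNOR 1 = 0
m8 = m5 OR m3 = 0 OR 0 = 0
m9 = m8 NOR m7 = 0 NOR 0 = 1
m11 = m1 NOR m9 = 1 NOR 1 = 0
m12 = m9 NAND m5 = 1 NAND 0 = 1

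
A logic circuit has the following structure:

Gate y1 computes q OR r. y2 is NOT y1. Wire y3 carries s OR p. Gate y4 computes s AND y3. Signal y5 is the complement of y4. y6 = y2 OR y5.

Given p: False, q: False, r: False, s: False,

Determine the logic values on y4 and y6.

y4 = False; y6 = True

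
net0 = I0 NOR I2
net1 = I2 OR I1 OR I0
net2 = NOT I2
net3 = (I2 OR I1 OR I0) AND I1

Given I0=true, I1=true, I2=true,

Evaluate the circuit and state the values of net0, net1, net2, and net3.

net0 = false; net1 = true; net2 = false; net3 = true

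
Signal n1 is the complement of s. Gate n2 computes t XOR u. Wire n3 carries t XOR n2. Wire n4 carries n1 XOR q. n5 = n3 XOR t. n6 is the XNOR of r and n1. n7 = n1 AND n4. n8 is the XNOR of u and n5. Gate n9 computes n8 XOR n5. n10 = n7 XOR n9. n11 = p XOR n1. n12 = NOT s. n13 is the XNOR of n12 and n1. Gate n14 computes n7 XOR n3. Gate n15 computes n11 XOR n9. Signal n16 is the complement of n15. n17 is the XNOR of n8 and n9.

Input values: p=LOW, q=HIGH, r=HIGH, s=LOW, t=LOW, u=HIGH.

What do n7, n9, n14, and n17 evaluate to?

n1 = NOT s = NOT LOW = HIGH
n2 = t XOR u = LOW XOR HIGH = HIGH
n3 = t XOR n2 = LOW XOR HIGH = HIGH
n4 = n1 XOR q = HIGH XOR HIGH = LOW
n5 = n3 XOR t = HIGH XOR LOW = HIGH
n7 = n1 AND n4 = HIGH AND LOW = LOW
n8 = u XNOR n5 = HIGH XNOR HIGH = HIGH
n9 = n8 XOR n5 = HIGH XOR HIGH = LOW
n14 = n7 XOR n3 = LOW XOR HIGH = HIGH
n17 = n8 XNOR n9 = HIGH XNOR LOW = LOW

n7 = LOW; n9 = LOW; n14 = HIGH; n17 = LOW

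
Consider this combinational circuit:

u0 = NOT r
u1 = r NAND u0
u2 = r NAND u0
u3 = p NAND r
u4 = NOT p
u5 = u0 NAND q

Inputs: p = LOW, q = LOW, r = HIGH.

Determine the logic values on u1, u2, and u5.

u0 = NOT r = NOT HIGH = LOW
u1 = r NAND u0 = HIGH NAND LOW = HIGH
u2 = r NAND u0 = HIGH NAND LOW = HIGH
u5 = u0 NAND q = LOW NAND LOW = HIGH

u1 = HIGH  u2 = HIGH  u5 = HIGH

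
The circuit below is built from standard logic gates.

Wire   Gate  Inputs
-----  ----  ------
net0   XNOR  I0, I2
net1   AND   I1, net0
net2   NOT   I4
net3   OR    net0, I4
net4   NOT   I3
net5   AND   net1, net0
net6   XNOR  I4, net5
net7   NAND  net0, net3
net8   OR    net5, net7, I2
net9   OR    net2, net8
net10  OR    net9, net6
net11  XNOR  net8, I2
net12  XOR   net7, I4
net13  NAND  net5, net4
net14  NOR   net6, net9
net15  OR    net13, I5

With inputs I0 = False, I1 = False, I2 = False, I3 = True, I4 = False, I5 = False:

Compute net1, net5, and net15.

net0 = I0 XNOR I2 = False XNOR False = True
net1 = I1 AND net0 = False AND True = False
net4 = NOT I3 = NOT True = False
net5 = net1 AND net0 = False AND True = False
net13 = net5 NAND net4 = False NAND False = True
net15 = net13 OR I5 = True OR False = True

net1 = False  net5 = False  net15 = True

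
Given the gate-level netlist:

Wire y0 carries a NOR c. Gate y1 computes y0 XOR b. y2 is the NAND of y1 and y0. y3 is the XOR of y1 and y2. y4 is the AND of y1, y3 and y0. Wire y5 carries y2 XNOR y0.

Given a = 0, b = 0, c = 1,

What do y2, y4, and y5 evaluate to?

y2 = 1, y4 = 0, y5 = 0

y0 = a NOR c = 0 NOR 1 = 0
y1 = y0 XOR b = 0 XOR 0 = 0
y2 = y1 NAND y0 = 0 NAND 0 = 1
y3 = y1 XOR y2 = 0 XOR 1 = 1
y4 = y1 AND y3 AND y0 = 0 AND 1 AND 0 = 0
y5 = y2 XNOR y0 = 1 XNOR 0 = 0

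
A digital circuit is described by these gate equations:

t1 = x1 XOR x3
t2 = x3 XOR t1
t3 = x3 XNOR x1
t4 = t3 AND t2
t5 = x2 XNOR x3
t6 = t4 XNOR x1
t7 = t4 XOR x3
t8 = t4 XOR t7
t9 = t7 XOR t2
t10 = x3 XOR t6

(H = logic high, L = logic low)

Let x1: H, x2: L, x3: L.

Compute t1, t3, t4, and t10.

t1 = x1 XOR x3 = H XOR L = H
t2 = x3 XOR t1 = L XOR H = H
t3 = x3 XNOR x1 = L XNOR H = L
t4 = t3 AND t2 = L AND H = L
t6 = t4 XNOR x1 = L XNOR H = L
t10 = x3 XOR t6 = L XOR L = L

t1 = H  t3 = L  t4 = L  t10 = L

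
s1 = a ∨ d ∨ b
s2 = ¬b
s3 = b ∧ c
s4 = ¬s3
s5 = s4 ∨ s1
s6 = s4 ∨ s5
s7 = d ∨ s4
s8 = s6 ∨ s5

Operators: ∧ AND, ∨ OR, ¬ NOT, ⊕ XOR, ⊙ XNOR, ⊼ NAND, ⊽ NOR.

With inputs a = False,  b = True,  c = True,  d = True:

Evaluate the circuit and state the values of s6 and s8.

s6 = True, s8 = True

s1 = a OR d OR b = False OR True OR True = True
s3 = b AND c = True AND True = True
s4 = NOT s3 = NOT True = False
s5 = s4 OR s1 = False OR True = True
s6 = s4 OR s5 = False OR True = True
s8 = s6 OR s5 = True OR True = True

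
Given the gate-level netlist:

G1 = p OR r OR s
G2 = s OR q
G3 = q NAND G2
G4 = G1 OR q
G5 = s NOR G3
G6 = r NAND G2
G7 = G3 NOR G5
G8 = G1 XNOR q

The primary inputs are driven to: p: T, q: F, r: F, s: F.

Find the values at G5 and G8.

G1 = p OR r OR s = T OR F OR F = T
G2 = s OR q = F OR F = F
G3 = q NAND G2 = F NAND F = T
G5 = s NOR G3 = F NOR T = F
G8 = G1 XNOR q = T XNOR F = F

G5 = F, G8 = F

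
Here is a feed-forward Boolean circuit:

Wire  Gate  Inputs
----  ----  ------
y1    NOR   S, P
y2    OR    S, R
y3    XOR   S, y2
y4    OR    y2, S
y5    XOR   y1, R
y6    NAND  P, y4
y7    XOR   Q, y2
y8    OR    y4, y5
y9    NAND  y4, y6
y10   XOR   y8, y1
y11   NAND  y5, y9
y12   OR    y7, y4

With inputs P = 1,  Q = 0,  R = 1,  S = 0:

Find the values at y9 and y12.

y9 = 1, y12 = 1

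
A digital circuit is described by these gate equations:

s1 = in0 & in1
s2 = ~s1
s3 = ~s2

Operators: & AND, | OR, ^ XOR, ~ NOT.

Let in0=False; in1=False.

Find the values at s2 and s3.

s1 = in0 AND in1 = False AND False = False
s2 = NOT s1 = NOT False = True
s3 = NOT s2 = NOT True = False

s2 = True  s3 = False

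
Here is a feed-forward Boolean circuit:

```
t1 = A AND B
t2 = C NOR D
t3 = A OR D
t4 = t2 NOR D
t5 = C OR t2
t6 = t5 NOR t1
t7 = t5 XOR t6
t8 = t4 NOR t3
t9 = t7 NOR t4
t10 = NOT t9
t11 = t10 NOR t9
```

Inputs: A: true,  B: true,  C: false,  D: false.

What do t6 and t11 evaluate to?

t6 = false; t11 = false

t1 = A AND B = true AND true = true
t2 = C NOR D = false NOR false = true
t4 = t2 NOR D = true NOR false = false
t5 = C OR t2 = false OR true = true
t6 = t5 NOR t1 = true NOR true = false
t7 = t5 XOR t6 = true XOR false = true
t9 = t7 NOR t4 = true NOR false = false
t10 = NOT t9 = NOT false = true
t11 = t10 NOR t9 = true NOR false = false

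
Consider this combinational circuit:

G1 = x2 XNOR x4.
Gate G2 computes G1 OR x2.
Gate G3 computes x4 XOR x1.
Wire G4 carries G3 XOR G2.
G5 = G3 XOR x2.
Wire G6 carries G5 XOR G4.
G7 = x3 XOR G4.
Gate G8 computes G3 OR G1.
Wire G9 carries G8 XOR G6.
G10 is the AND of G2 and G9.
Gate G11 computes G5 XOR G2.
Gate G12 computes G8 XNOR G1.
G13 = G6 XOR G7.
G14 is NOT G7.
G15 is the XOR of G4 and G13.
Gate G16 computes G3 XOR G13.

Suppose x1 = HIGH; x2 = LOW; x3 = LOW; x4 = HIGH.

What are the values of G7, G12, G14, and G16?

G7 = LOW  G12 = HIGH  G14 = HIGH  G16 = LOW

G1 = x2 XNOR x4 = LOW XNOR HIGH = LOW
G2 = G1 OR x2 = LOW OR LOW = LOW
G3 = x4 XOR x1 = HIGH XOR HIGH = LOW
G4 = G3 XOR G2 = LOW XOR LOW = LOW
G5 = G3 XOR x2 = LOW XOR LOW = LOW
G6 = G5 XOR G4 = LOW XOR LOW = LOW
G7 = x3 XOR G4 = LOW XOR LOW = LOW
G8 = G3 OR G1 = LOW OR LOW = LOW
G12 = G8 XNOR G1 = LOW XNOR LOW = HIGH
G13 = G6 XOR G7 = LOW XOR LOW = LOW
G14 = NOT G7 = NOT LOW = HIGH
G16 = G3 XOR G13 = LOW XOR LOW = LOW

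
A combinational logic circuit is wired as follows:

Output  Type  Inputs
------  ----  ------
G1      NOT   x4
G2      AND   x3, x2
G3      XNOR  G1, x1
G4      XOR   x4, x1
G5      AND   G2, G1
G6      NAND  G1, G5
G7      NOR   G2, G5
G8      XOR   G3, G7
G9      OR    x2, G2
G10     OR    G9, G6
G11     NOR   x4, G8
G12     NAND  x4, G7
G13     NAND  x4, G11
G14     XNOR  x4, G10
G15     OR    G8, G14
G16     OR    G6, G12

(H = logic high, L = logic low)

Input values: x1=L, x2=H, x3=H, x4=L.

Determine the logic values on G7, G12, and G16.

G7 = L  G12 = H  G16 = H

G1 = NOT x4 = NOT L = H
G2 = x3 AND x2 = H AND H = H
G5 = G2 AND G1 = H AND H = H
G6 = G1 NAND G5 = H NAND H = L
G7 = G2 NOR G5 = H NOR H = L
G12 = x4 NAND G7 = L NAND L = H
G16 = G6 OR G12 = L OR H = H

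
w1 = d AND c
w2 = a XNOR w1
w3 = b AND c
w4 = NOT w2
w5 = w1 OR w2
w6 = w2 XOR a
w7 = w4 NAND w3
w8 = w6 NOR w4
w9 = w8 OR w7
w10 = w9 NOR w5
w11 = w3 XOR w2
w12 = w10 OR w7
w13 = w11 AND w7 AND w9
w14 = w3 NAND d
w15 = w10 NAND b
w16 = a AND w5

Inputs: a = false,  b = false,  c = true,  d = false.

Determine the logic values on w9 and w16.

w9 = true; w16 = false

w1 = d AND c = false AND true = false
w2 = a XNOR w1 = false XNOR false = true
w3 = b AND c = false AND true = false
w4 = NOT w2 = NOT true = false
w5 = w1 OR w2 = false OR true = true
w6 = w2 XOR a = true XOR false = true
w7 = w4 NAND w3 = false NAND false = true
w8 = w6 NOR w4 = true NOR false = false
w9 = w8 OR w7 = false OR true = true
w16 = a AND w5 = false AND true = false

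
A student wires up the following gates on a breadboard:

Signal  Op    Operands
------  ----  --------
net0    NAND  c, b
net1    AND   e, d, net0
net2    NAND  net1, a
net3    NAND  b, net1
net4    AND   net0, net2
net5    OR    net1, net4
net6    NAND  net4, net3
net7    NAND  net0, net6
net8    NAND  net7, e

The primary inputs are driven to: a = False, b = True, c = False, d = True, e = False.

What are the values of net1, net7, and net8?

net1 = False, net7 = True, net8 = True

net0 = c NAND b = False NAND True = True
net1 = e AND d AND net0 = False AND True AND True = False
net2 = net1 NAND a = False NAND False = True
net3 = b NAND net1 = True NAND False = True
net4 = net0 AND net2 = True AND True = True
net6 = net4 NAND net3 = True NAND True = False
net7 = net0 NAND net6 = True NAND False = True
net8 = net7 NAND e = True NAND False = True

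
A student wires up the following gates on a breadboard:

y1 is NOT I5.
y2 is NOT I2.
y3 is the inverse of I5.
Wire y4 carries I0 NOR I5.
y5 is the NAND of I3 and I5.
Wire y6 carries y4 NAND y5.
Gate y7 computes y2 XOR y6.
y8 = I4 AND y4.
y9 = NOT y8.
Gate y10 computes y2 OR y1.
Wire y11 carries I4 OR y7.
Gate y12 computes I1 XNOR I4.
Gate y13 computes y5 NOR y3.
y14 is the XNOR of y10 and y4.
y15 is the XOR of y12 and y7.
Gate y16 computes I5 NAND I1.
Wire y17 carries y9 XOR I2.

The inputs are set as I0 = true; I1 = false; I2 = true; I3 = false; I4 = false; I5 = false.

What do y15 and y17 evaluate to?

y2 = NOT I2 = NOT true = false
y4 = I0 NOR I5 = true NOR false = false
y5 = I3 NAND I5 = false NAND false = true
y6 = y4 NAND y5 = false NAND true = true
y7 = y2 XOR y6 = false XOR true = true
y8 = I4 AND y4 = false AND false = false
y9 = NOT y8 = NOT false = true
y12 = I1 XNOR I4 = false XNOR false = true
y15 = y12 XOR y7 = true XOR true = false
y17 = y9 XOR I2 = true XOR true = false

y15 = false  y17 = false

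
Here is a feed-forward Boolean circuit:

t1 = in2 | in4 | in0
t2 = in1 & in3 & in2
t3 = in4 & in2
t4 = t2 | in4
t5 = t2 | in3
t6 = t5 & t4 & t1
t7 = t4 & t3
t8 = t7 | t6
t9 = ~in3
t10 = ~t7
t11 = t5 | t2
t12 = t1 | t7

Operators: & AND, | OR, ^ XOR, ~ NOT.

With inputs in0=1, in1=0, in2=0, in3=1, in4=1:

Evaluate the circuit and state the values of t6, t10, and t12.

t6 = 1  t10 = 1  t12 = 1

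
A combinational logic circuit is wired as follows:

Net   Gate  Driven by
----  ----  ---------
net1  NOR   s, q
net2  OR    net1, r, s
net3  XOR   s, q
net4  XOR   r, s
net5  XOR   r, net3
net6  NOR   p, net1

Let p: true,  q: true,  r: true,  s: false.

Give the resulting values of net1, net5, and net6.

net1 = false; net5 = false; net6 = false

net1 = s NOR q = false NOR true = false
net3 = s XOR q = false XOR true = true
net5 = r XOR net3 = true XOR true = false
net6 = p NOR net1 = true NOR false = false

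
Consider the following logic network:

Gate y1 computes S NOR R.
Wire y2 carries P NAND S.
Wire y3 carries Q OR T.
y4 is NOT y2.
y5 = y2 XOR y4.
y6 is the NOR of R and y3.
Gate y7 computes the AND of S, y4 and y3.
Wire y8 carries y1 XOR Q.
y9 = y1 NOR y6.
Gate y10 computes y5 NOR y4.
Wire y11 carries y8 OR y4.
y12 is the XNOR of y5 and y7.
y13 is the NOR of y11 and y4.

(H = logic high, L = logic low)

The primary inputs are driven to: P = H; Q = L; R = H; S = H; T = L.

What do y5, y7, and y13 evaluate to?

y5 = H, y7 = L, y13 = L

y1 = S NOR R = H NOR H = L
y2 = P NAND S = H NAND H = L
y3 = Q OR T = L OR L = L
y4 = NOT y2 = NOT L = H
y5 = y2 XOR y4 = L XOR H = H
y7 = S AND y4 AND y3 = H AND H AND L = L
y8 = y1 XOR Q = L XOR L = L
y11 = y8 OR y4 = L OR H = H
y13 = y11 NOR y4 = H NOR H = L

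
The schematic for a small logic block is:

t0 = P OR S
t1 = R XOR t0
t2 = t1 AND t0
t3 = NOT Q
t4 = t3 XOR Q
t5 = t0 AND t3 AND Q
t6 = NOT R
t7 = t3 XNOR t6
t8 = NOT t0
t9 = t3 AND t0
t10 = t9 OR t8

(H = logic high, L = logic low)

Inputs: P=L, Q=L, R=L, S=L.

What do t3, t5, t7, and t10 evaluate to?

t3 = H; t5 = L; t7 = H; t10 = H

t0 = P OR S = L OR L = L
t3 = NOT Q = NOT L = H
t5 = t0 AND t3 AND Q = L AND H AND L = L
t6 = NOT R = NOT L = H
t7 = t3 XNOR t6 = H XNOR H = H
t8 = NOT t0 = NOT L = H
t9 = t3 AND t0 = H AND L = L
t10 = t9 OR t8 = L OR H = H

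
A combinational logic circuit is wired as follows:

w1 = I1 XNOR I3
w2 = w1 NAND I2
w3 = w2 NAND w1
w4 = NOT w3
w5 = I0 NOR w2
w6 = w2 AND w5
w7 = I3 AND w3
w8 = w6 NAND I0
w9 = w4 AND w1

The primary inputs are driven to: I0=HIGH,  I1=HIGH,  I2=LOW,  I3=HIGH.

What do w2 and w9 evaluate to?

w1 = I1 XNOR I3 = HIGH XNOR HIGH = HIGH
w2 = w1 NAND I2 = HIGH NAND LOW = HIGH
w3 = w2 NAND w1 = HIGH NAND HIGH = LOW
w4 = NOT w3 = NOT LOW = HIGH
w9 = w4 AND w1 = HIGH AND HIGH = HIGH

w2 = HIGH, w9 = HIGH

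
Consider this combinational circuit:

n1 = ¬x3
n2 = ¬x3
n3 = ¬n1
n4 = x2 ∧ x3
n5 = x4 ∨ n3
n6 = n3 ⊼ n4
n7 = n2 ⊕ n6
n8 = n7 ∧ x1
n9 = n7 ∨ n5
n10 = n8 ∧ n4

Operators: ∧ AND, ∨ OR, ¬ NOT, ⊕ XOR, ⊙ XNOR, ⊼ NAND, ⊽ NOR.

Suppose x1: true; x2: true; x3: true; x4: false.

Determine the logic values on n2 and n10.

n1 = NOT x3 = NOT true = false
n2 = NOT x3 = NOT true = false
n3 = NOT n1 = NOT false = true
n4 = x2 AND x3 = true AND true = true
n6 = n3 NAND n4 = true NAND true = false
n7 = n2 XOR n6 = false XOR false = false
n8 = n7 AND x1 = false AND true = false
n10 = n8 AND n4 = false AND true = false

n2 = false; n10 = false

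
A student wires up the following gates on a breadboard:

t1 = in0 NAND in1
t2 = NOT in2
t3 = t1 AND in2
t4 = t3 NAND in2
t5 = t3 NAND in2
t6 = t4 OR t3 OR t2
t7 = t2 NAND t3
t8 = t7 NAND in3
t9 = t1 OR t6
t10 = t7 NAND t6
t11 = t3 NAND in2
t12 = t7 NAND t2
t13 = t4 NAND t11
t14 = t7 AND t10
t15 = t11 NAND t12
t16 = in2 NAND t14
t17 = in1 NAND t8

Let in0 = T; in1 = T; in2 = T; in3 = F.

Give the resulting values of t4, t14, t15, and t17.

t1 = in0 NAND in1 = T NAND T = F
t2 = NOT in2 = NOT T = F
t3 = t1 AND in2 = F AND T = F
t4 = t3 NAND in2 = F NAND T = T
t6 = t4 OR t3 OR t2 = T OR F OR F = T
t7 = t2 NAND t3 = F NAND F = T
t8 = t7 NAND in3 = T NAND F = T
t10 = t7 NAND t6 = T NAND T = F
t11 = t3 NAND in2 = F NAND T = T
t12 = t7 NAND t2 = T NAND F = T
t14 = t7 AND t10 = T AND F = F
t15 = t11 NAND t12 = T NAND T = F
t17 = in1 NAND t8 = T NAND T = F

t4 = T, t14 = F, t15 = F, t17 = F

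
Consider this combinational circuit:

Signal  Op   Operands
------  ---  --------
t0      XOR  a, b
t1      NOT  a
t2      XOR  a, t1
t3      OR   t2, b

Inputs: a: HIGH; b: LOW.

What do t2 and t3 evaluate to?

t1 = NOT a = NOT HIGH = LOW
t2 = a XOR t1 = HIGH XOR LOW = HIGH
t3 = t2 OR b = HIGH OR LOW = HIGH

t2 = HIGH  t3 = HIGH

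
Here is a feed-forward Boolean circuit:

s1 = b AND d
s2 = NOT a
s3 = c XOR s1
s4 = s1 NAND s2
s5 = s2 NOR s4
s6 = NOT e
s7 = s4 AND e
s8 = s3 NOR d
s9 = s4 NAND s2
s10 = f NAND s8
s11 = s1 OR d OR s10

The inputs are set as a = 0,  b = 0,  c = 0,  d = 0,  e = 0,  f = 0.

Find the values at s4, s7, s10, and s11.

s1 = b AND d = 0 AND 0 = 0
s2 = NOT a = NOT 0 = 1
s3 = c XOR s1 = 0 XOR 0 = 0
s4 = s1 NAND s2 = 0 NAND 1 = 1
s7 = s4 AND e = 1 AND 0 = 0
s8 = s3 NOR d = 0 NOR 0 = 1
s10 = f NAND s8 = 0 NAND 1 = 1
s11 = s1 OR d OR s10 = 0 OR 0 OR 1 = 1

s4 = 1, s7 = 0, s10 = 1, s11 = 1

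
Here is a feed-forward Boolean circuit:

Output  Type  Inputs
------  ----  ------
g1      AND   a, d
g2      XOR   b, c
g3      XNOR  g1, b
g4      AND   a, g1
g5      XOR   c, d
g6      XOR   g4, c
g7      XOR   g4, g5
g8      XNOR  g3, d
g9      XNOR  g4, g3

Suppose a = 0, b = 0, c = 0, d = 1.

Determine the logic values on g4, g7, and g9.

g4 = 0, g7 = 1, g9 = 0

g1 = a AND d = 0 AND 1 = 0
g3 = g1 XNOR b = 0 XNOR 0 = 1
g4 = a AND g1 = 0 AND 0 = 0
g5 = c XOR d = 0 XOR 1 = 1
g7 = g4 XOR g5 = 0 XOR 1 = 1
g9 = g4 XNOR g3 = 0 XNOR 1 = 0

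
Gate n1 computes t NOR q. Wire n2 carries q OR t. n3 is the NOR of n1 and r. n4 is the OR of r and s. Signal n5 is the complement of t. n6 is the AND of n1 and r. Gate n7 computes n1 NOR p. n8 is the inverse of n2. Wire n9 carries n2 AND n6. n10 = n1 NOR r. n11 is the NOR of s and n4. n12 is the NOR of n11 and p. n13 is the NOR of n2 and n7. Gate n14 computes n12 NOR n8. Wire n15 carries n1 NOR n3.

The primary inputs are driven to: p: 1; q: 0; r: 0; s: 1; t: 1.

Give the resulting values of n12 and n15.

n1 = t NOR q = 1 NOR 0 = 0
n3 = n1 NOR r = 0 NOR 0 = 1
n4 = r OR s = 0 OR 1 = 1
n11 = s NOR n4 = 1 NOR 1 = 0
n12 = n11 NOR p = 0 NOR 1 = 0
n15 = n1 NOR n3 = 0 NOR 1 = 0

n12 = 0, n15 = 0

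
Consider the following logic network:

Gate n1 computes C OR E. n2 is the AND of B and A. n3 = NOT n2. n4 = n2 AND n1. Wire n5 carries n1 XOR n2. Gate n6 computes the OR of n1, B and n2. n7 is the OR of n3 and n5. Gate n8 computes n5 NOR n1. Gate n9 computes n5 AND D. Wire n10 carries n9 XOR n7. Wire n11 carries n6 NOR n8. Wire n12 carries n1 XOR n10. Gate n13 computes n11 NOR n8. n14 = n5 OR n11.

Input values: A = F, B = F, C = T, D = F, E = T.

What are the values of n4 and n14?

n4 = F; n14 = T

n1 = C OR E = T OR T = T
n2 = B AND A = F AND F = F
n4 = n2 AND n1 = F AND T = F
n5 = n1 XOR n2 = T XOR F = T
n6 = n1 OR B OR n2 = T OR F OR F = T
n8 = n5 NOR n1 = T NOR T = F
n11 = n6 NOR n8 = T NOR F = F
n14 = n5 OR n11 = T OR F = T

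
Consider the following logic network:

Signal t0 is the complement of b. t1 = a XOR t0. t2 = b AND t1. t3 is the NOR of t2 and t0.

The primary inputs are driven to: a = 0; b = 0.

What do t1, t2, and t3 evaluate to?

t0 = NOT b = NOT 0 = 1
t1 = a XOR t0 = 0 XOR 1 = 1
t2 = b AND t1 = 0 AND 1 = 0
t3 = t2 NOR t0 = 0 NOR 1 = 0

t1 = 1  t2 = 0  t3 = 0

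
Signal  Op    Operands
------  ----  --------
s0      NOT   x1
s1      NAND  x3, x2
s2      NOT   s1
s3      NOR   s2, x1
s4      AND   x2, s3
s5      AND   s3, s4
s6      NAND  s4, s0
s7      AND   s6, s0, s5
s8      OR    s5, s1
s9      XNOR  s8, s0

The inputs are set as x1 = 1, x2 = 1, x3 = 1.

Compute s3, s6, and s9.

s3 = 0, s6 = 1, s9 = 1

s0 = NOT x1 = NOT 1 = 0
s1 = x3 NAND x2 = 1 NAND 1 = 0
s2 = NOT s1 = NOT 0 = 1
s3 = s2 NOR x1 = 1 NOR 1 = 0
s4 = x2 AND s3 = 1 AND 0 = 0
s5 = s3 AND s4 = 0 AND 0 = 0
s6 = s4 NAND s0 = 0 NAND 0 = 1
s8 = s5 OR s1 = 0 OR 0 = 0
s9 = s8 XNOR s0 = 0 XNOR 0 = 1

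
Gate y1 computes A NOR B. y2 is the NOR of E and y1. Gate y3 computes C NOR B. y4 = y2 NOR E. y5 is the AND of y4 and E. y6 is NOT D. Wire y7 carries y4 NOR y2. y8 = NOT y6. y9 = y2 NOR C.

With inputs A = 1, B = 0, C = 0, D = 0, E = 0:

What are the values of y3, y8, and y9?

y1 = A NOR B = 1 NOR 0 = 0
y2 = E NOR y1 = 0 NOR 0 = 1
y3 = C NOR B = 0 NOR 0 = 1
y6 = NOT D = NOT 0 = 1
y8 = NOT y6 = NOT 1 = 0
y9 = y2 NOR C = 1 NOR 0 = 0

y3 = 1; y8 = 0; y9 = 0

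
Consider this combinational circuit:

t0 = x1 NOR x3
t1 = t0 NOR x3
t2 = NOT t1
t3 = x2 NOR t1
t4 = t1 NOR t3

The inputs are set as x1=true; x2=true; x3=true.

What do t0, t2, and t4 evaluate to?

t0 = false, t2 = true, t4 = true

t0 = x1 NOR x3 = true NOR true = false
t1 = t0 NOR x3 = false NOR true = false
t2 = NOT t1 = NOT false = true
t3 = x2 NOR t1 = true NOR false = false
t4 = t1 NOR t3 = false NOR false = true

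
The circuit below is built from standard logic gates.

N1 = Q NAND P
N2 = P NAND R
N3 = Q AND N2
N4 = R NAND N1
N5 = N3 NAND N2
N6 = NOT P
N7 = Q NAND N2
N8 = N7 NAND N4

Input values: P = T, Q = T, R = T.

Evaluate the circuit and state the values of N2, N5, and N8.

N2 = F  N5 = T  N8 = F

N1 = Q NAND P = T NAND T = F
N2 = P NAND R = T NAND T = F
N3 = Q AND N2 = T AND F = F
N4 = R NAND N1 = T NAND F = T
N5 = N3 NAND N2 = F NAND F = T
N7 = Q NAND N2 = T NAND F = T
N8 = N7 NAND N4 = T NAND T = F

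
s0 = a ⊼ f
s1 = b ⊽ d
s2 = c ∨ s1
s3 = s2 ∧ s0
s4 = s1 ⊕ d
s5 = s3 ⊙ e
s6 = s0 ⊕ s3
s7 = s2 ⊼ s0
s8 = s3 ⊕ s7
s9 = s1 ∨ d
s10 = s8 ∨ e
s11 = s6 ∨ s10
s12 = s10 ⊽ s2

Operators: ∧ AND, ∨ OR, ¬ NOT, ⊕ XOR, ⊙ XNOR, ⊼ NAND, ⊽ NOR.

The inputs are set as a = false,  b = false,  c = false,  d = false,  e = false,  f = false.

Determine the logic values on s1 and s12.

s1 = true, s12 = false

s0 = a NAND f = false NAND false = true
s1 = b NOR d = false NOR false = true
s2 = c OR s1 = false OR true = true
s3 = s2 AND s0 = true AND true = true
s7 = s2 NAND s0 = true NAND true = false
s8 = s3 XOR s7 = true XOR false = true
s10 = s8 OR e = true OR false = true
s12 = s10 NOR s2 = true NOR true = false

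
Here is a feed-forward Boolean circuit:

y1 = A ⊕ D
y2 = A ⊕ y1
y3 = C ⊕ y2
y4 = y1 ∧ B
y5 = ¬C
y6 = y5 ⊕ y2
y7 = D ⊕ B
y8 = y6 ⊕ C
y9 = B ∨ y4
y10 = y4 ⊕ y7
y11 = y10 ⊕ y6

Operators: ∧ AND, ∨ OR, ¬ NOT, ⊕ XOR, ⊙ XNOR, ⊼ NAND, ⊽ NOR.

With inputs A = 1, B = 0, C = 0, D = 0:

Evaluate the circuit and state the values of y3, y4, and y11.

y1 = A XOR D = 1 XOR 0 = 1
y2 = A XOR y1 = 1 XOR 1 = 0
y3 = C XOR y2 = 0 XOR 0 = 0
y4 = y1 AND B = 1 AND 0 = 0
y5 = NOT C = NOT 0 = 1
y6 = y5 XOR y2 = 1 XOR 0 = 1
y7 = D XOR B = 0 XOR 0 = 0
y10 = y4 XOR y7 = 0 XOR 0 = 0
y11 = y10 XOR y6 = 0 XOR 1 = 1

y3 = 0; y4 = 0; y11 = 1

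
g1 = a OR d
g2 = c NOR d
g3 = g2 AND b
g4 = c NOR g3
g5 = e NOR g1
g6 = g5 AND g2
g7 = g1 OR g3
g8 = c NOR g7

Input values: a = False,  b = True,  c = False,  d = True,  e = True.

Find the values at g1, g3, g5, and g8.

g1 = True  g3 = False  g5 = False  g8 = False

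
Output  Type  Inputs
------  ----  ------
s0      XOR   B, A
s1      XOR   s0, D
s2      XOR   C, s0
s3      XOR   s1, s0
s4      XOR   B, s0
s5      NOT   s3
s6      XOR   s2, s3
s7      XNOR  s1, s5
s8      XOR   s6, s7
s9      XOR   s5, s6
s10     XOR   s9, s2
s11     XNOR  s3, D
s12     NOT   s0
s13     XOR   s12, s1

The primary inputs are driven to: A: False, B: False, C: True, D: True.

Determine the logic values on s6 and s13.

s6 = False, s13 = False

s0 = B XOR A = False XOR False = False
s1 = s0 XOR D = False XOR True = True
s2 = C XOR s0 = True XOR False = True
s3 = s1 XOR s0 = True XOR False = True
s6 = s2 XOR s3 = True XOR True = False
s12 = NOT s0 = NOT False = True
s13 = s12 XOR s1 = True XOR True = False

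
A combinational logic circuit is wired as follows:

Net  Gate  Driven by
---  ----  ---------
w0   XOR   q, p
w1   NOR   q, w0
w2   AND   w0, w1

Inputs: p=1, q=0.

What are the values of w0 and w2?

w0 = q XOR p = 0 XOR 1 = 1
w1 = q NOR w0 = 0 NOR 1 = 0
w2 = w0 AND w1 = 1 AND 0 = 0

w0 = 1, w2 = 0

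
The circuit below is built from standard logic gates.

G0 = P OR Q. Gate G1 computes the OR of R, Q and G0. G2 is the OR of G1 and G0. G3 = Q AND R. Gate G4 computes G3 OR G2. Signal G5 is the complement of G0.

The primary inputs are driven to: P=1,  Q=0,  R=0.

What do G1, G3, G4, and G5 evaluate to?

G1 = 1  G3 = 0  G4 = 1  G5 = 0

G0 = P OR Q = 1 OR 0 = 1
G1 = R OR Q OR G0 = 0 OR 0 OR 1 = 1
G2 = G1 OR G0 = 1 OR 1 = 1
G3 = Q AND R = 0 AND 0 = 0
G4 = G3 OR G2 = 0 OR 1 = 1
G5 = NOT G0 = NOT 1 = 0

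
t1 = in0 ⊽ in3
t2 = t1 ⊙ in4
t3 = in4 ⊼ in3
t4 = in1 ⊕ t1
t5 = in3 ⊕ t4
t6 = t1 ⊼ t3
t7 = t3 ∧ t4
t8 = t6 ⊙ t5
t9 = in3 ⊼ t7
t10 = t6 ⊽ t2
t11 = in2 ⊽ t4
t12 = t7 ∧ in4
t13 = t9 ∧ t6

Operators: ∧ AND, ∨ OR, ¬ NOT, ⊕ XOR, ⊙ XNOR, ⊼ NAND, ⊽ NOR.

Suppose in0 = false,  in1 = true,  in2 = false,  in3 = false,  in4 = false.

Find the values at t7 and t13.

t1 = in0 NOR in3 = false NOR false = true
t3 = in4 NAND in3 = false NAND false = true
t4 = in1 XOR t1 = true XOR true = false
t6 = t1 NAND t3 = true NAND true = false
t7 = t3 AND t4 = true AND false = false
t9 = in3 NAND t7 = false NAND false = true
t13 = t9 AND t6 = true AND false = false

t7 = false, t13 = false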